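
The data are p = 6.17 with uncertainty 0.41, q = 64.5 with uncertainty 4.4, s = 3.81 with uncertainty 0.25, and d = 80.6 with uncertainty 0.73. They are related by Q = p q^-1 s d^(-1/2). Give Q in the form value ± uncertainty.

0.0406 ± 0.00470

Since Q is a product/quotient, work with relative uncertainties:
  (1·δp/p)² = (1×0.0665)² = 0.00442;  (-1·δq/q)² = (-1×0.0682)² = 0.00465;  (1·δs/s)² = (1×0.0656)² = 0.00431;  (−½·δd/d)² = (-0.5×0.00906)² = 2.05e-05
δQ/Q = √(0.0134) = 0.116
Q = 0.0406, so δQ = 0.116 × 0.0406 = 0.00470.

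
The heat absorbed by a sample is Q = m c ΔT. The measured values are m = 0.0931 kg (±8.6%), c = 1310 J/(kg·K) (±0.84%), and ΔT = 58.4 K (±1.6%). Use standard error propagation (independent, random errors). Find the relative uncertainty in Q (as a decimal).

0.0879

Since Q is a product/quotient, work with relative uncertainties:
  (1·δm/m)² = (1×0.0860)² = 0.00740;  (1·δc/c)² = (1×0.00840)² = 7.06e-05;  (1·δΔT/ΔT)² = (1×0.0160)² = 0.000256
δQ/Q = √(0.00772) = 0.0879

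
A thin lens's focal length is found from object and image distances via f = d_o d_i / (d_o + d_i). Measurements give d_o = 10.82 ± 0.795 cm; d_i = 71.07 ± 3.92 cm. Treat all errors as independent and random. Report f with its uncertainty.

9.390 ± 0.603 cm

∂f/∂d_o = (d_i/(d_o+d_i))² = 0.753;  ∂f/∂d_i = (d_o/(d_o+d_i))² = 0.0175
δf = √((∂f/∂d_o · δd_o)² + (∂f/∂d_i · δd_i)²) = √(0.359 + 0.00468) = 0.603 cm
f = 9.390 cm.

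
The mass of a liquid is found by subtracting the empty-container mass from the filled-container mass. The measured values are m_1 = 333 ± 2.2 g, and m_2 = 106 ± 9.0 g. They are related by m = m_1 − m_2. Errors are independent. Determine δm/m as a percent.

4.08%

m is a linear combination, so absolute uncertainties add in quadrature:
  (δm_1)² = 4.84;  (δm_2)² = 81.0
δm = √(85.8) = 9.26 g
m = 227 g, so δm/m = 9.26/227 = 0.0408.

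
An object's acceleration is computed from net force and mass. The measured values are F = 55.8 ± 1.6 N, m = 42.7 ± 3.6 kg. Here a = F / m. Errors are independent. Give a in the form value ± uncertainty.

1.31 ± 0.116 m/s^2

For a monomial a ∝ F, m^-1, fractional errors add in quadrature:
  (1·δF/F)² = (1×0.0287)² = 0.000822;  (-1·δm/m)² = (-1×0.0843)² = 0.00711
δa/a = √(0.00793) = 0.0891
a = 1.31 m/s^2, so δa = 0.0891 × 1.31 = 0.116 m/s^2.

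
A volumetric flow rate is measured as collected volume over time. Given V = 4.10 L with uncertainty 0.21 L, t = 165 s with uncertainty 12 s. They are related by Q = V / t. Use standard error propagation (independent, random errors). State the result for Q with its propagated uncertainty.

0.0248 ± 0.00221 L/s

For a monomial Q ∝ V, t^-1, fractional errors add in quadrature:
  (1·δV/V)² = (1×0.0512)² = 0.00262;  (-1·δt/t)² = (-1×0.0727)² = 0.00529
δQ/Q = √(0.00791) = 0.0890
Q = 0.0248 L/s, so δQ = 0.0890 × 0.0248 = 0.00221 L/s.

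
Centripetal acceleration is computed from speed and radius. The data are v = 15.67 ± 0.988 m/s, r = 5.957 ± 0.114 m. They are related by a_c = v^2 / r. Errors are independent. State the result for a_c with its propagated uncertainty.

41.22 ± 5.26 m/s^2

Since a_c is a product/quotient, work with relative uncertainties:
  (2·δv/v)² = (2×0.0631)² = 0.0159;  (-1·δr/r)² = (-1×0.0191)² = 0.000366
δa_c/a_c = √(0.0163) = 0.128
a_c = 41.22 m/s^2, so δa_c = 0.128 × 41.22 = 5.26 m/s^2.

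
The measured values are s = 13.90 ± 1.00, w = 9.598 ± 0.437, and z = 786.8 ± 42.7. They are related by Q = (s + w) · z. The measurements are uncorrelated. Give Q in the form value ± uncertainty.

Let u = s + w = 23.50. δu = √(δs² + δw²) = √(1.00 + 0.191) = 1.09, so δu/u = 0.0464.
Q is then a monomial in u, z:
δQ/Q = √((δu/u)² + (1·δz/z)²) = √(0.00216 + 0.00295) = 0.0714
Q = 18490, so δQ = 0.0714 × 18490 = 1320.

18490 ± 1320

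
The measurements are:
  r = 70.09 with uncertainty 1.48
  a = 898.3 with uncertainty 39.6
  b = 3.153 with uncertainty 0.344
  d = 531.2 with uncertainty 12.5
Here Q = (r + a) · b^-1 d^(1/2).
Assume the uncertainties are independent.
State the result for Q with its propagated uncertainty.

7079 ± 829

Let u = r + a = 968.4. δu = √(δr² + δa²) = √(2.19 + 1570) = 39.6, so δu/u = 0.0409.
Q is then a monomial in u, b, d:
δQ/Q = √((δu/u)² + (-1·δb/b)² + (½·δd/d)²) = √(0.00167 + 0.0119 + 0.000138) = 0.117
Q = 7079, so δQ = 0.117 × 7079 = 829.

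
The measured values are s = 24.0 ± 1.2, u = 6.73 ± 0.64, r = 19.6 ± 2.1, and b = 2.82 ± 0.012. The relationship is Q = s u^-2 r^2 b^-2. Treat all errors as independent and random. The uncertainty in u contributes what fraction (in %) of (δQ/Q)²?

(δQ/Q)² = (1·δs/s)² + (-2·δu/u)² + (2·δr/r)² + (-2·δb/b)²
  s term: (1×0.0500)² = 0.00250
  u term: (-2×0.0951)² = 0.0362
  r term: (2×0.107)² = 0.0459
  b term: (-2×0.00426)² = 7.24e-05
Total = 0.0847. Share from u = 0.0362/0.0847 = 0.427.

42.7%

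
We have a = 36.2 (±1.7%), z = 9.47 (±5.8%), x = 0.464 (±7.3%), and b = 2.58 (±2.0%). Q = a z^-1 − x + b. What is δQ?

0.239

Let p = a·z^-1 = 3.82. δp/p = √((1·δa/a)² + (-1·δz/z)²) = √(0.000289 + 0.00336) = 0.0604, so δp = 0.231.
Q = p − x + b: δQ = √(δp² + δx² + δb²) = √(0.0534 + 0.00115 + 0.00266) = 0.239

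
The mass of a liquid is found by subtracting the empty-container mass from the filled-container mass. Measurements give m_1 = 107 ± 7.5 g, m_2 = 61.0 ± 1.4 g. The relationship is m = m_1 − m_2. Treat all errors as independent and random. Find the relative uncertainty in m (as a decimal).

Each term contributes (cᵢ δxᵢ)² to (δm)²:
  (δm_1)² = 56.2;  (δm_2)² = 1.96
δm = √(58.2) = 7.63 g
m = 46.0 g, so δm/m = 7.63/46.0 = 0.166.

0.166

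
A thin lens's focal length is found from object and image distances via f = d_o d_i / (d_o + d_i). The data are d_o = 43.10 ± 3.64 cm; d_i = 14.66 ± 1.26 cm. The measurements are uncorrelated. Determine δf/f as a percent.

∂f/∂d_o = (d_i/(d_o+d_i))² = 0.0644;  ∂f/∂d_i = (d_o/(d_o+d_i))² = 0.557
δf = √((∂f/∂d_o · δd_o)² + (∂f/∂d_i · δd_i)²) = √(0.0550 + 0.492) = 0.740 cm
f = 10.94 cm, so δf/f = 0.740/10.94 = 0.0676.

6.76%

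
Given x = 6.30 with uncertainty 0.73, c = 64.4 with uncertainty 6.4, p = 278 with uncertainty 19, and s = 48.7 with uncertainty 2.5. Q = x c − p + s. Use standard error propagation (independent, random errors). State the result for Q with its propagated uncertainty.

176 ± 64.8

Let w = x·c = 406. δw/w = √((1·δx/x)² + (1·δc/c)²) = √(0.0134 + 0.00988) = 0.153, so δw = 61.9.
Q = w − p + s: δQ = √(δw² + δp² + δs²) = √(3840 + 361 + 6.25) = 64.8
Q = 176.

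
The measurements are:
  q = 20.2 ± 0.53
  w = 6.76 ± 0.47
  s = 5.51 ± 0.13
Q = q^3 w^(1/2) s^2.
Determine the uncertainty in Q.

Relative error in a monomial: (δQ/Q)² = Σ (nᵢ · δxᵢ/xᵢ)².
  (3·δq/q)² = (3×0.0262)² = 0.00620;  (½·δw/w)² = (0.5×0.0695)² = 0.00121;  (2·δs/s)² = (2×0.0236)² = 0.00223
δQ/Q = √(0.00963) = 0.0981
Q = 6.51e+05, so δQ = 0.0981 × 6.51e+05 = 63900.

63900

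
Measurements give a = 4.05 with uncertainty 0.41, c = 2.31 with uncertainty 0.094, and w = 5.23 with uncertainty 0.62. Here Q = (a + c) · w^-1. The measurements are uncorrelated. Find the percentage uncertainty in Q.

Let u = a + c = 6.36. δu = √(δa² + δc²) = √(0.168 + 0.00884) = 0.421, so δu/u = 0.0661.
Q is then a monomial in u, w:
δQ/Q = √((δu/u)² + (-1·δw/w)²) = √(0.00437 + 0.0141) = 0.136

13.6%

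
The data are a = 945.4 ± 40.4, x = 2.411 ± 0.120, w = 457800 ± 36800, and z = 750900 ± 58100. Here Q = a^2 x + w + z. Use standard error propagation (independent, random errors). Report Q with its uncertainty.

Let p = a^2·x = 2.155e+06. δp/p = √((2·δa/a)² + (1·δx/x)²) = √(0.00730 + 0.00248) = 0.0989, so δp = 2.13e+05.
Q = p + w + z: δQ = √(δp² + δw² + δz²) = √(4.54e+10 + 1.35e+09 + 3.38e+09) = 2.24e+05
Q = 3.364e+06.

(3.364 ± 0.224) × 10^6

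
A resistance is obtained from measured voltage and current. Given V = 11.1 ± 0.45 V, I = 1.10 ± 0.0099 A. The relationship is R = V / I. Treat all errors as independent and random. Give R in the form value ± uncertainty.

10.1 ± 0.419 Ω

Each factor contributes (exponent × relative error)² to (δR/R)²:
  (1·δV/V)² = (1×0.0405)² = 0.00164;  (-1·δI/I)² = (-1×0.00900)² = 8.1e-05
δR/R = √(0.00172) = 0.0415
R = 10.1 Ω, so δR = 0.0415 × 10.1 = 0.419 Ω.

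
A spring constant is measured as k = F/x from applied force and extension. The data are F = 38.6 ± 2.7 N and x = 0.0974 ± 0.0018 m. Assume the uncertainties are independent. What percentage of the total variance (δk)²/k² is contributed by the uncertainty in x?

6.52%

(δk/k)² = (1·δF/F)² + (-1·δx/x)²
  F term: (1×0.0699)² = 0.00489
  x term: (-1×0.0185)² = 0.000342
Total = 0.00523. Share from x = 0.000342/0.00523 = 0.0652.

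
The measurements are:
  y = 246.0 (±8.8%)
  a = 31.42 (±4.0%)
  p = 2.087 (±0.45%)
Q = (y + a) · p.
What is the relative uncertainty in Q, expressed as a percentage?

7.83%

Let u = y + a = 277.4. δu = √(δy² + δa²) = √(469 + 1.58) = 21.7, so δu/u = 0.0782.
Q is then a monomial in u, p:
δQ/Q = √((δu/u)² + (1·δp/p)²) = √(0.00611 + 2.03e-05) = 0.0783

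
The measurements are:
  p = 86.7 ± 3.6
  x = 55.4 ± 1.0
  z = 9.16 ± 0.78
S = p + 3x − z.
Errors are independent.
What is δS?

For a sum/difference, combine absolute errors in quadrature:
  (δp)² = 13.0;  (3·δx)² = 9.00;  (δz)² = 0.608
δS = √(22.6) = 4.75

4.75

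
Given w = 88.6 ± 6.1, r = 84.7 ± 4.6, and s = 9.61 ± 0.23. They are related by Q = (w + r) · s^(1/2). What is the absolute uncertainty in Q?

Let u = w + r = 173. δu = √(δw² + δr²) = √(37.2 + 21.2) = 7.64, so δu/u = 0.0441.
Q is then a monomial in u, s:
δQ/Q = √((δu/u)² + (½·δs/s)²) = √(0.00194 + 0.000143) = 0.0457
Q = 537, so δQ = 0.0457 × 537 = 24.5.

24.5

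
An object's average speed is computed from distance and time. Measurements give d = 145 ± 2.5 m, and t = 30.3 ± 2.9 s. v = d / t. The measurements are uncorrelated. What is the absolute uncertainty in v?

0.465 m/s

Relative error in a monomial: (δv/v)² = Σ (nᵢ · δxᵢ/xᵢ)².
  (1·δd/d)² = (1×0.0172)² = 0.000297;  (-1·δt/t)² = (-1×0.0957)² = 0.00916
δv/v = √(0.00946) = 0.0973
v = 4.79 m/s, so δv = 0.0973 × 4.79 = 0.465 m/s.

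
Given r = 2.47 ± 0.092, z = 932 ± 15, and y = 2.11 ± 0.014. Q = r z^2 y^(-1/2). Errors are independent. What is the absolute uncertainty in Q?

Since Q is a product/quotient, work with relative uncertainties:
  (1·δr/r)² = (1×0.0372)² = 0.00139;  (2·δz/z)² = (2×0.0161)² = 0.00104;  (−½·δy/y)² = (-0.5×0.00664)² = 1.1e-05
δQ/Q = √(0.00243) = 0.0493
Q = 1.48e+06, so δQ = 0.0493 × 1.48e+06 = 72900.

72900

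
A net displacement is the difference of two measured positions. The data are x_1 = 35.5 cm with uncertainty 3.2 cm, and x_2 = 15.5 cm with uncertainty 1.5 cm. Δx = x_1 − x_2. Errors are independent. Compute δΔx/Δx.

0.177

Absolute uncertainties add in quadrature for a linear combination:
  (δx_1)² = 10.2;  (δx_2)² = 2.25
δΔx = √(12.5) = 3.53 cm
Δx = 20.0 cm, so δΔx/Δx = 3.53/20.0 = 0.177.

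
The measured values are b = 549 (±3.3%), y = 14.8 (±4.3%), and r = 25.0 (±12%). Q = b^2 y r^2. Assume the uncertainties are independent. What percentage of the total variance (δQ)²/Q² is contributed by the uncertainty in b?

6.83%

(δQ/Q)² = (2·δb/b)² + (1·δy/y)² + (2·δr/r)²
  b term: (2×0.0330)² = 0.00436
  y term: (1×0.0430)² = 0.00185
  r term: (2×0.120)² = 0.0576
Total = 0.0638. Share from b = 0.00436/0.0638 = 0.0683.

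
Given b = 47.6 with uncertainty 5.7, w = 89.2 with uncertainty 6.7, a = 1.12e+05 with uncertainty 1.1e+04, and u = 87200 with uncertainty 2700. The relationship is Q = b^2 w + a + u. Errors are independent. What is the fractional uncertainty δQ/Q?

0.130

Let p = b^2·w = 2.02e+05. δp/p = √((2·δb/b)² + (1·δw/w)²) = √(0.0574 + 0.00564) = 0.251, so δp = 50700.
Q = p + a + u: δQ = √(δp² + δa² + δu²) = √(2.57e+09 + 1.21e+08 + 7.29e+06) = 52000
Q = 4.01e+05, so δQ/Q = 52000/4.01e+05 = 0.130.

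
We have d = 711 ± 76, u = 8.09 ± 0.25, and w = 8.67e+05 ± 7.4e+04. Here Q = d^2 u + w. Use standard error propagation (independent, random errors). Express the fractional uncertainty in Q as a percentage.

17.9%

Let p = d^2·u = 4.09e+06. δp/p = √((2·δd/d)² + (1·δu/u)²) = √(0.0457 + 0.000955) = 0.216, so δp = 8.83e+05.
Q = p + w: δQ = √(δp² + δw²) = √(7.8e+11 + 5.48e+09) = 8.86e+05
Q = 4.96e+06, so δQ/Q = 8.86e+05/4.96e+06 = 0.179.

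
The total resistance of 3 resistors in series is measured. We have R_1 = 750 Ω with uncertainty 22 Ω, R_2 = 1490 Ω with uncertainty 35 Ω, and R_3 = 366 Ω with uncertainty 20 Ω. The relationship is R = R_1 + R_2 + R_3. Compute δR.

45.9 Ω

R is a linear combination, so absolute uncertainties add in quadrature:
  (δR_1)² = 484;  (δR_2)² = 1220;  (δR_3)² = 400
δR = √(2110) = 45.9 Ω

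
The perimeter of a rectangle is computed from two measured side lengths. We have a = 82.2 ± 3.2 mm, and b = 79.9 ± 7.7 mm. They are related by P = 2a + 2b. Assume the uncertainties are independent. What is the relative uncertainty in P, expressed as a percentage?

5.14%

Absolute uncertainties add in quadrature for a linear combination:
  (2·δa)² = 41.0;  (2·δb)² = 237
δP = √(278) = 16.7 mm
P = 324 mm, so δP/P = 16.7/324 = 0.0514.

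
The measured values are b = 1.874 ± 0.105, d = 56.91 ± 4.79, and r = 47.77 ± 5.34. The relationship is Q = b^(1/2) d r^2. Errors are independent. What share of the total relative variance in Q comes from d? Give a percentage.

(δQ/Q)² = (½·δb/b)² + (1·δd/d)² + (2·δr/r)²
  b term: (0.5×0.0560)² = 0.000785
  d term: (1×0.0842)² = 0.00708
  r term: (2×0.112)² = 0.0500
Total = 0.0579. Share from d = 0.00708/0.0579 = 0.122.

12.2%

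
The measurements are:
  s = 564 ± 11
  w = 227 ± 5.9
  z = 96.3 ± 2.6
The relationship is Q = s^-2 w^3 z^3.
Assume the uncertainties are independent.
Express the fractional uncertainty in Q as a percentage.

11.9%

Since Q is a product/quotient, work with relative uncertainties:
  (-2·δs/s)² = (-2×0.0195)² = 0.00152;  (3·δw/w)² = (3×0.0260)² = 0.00608;  (3·δz/z)² = (3×0.0270)² = 0.00656
δQ/Q = √(0.0142) = 0.119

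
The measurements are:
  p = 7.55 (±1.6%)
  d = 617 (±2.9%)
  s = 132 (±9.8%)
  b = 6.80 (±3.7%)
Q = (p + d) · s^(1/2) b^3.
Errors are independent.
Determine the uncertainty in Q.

Let u = p + d = 625. δu = √(δp² + δd²) = √(0.0146 + 320) = 17.9, so δu/u = 0.0287.
Q is then a monomial in u, s, b:
δQ/Q = √((δu/u)² + (½·δs/s)² + (3·δb/b)²) = √(0.000821 + 0.00240 + 0.0123) = 0.125
Q = 2.26e+06, so δQ = 0.125 × 2.26e+06 = 2.81e+05.

2.81e+05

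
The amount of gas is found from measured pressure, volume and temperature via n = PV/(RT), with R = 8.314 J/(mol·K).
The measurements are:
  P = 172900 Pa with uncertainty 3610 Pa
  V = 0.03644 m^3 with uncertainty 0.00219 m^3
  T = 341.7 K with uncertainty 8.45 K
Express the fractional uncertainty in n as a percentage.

6.83%

Relative error in a monomial: (δn/n)² = Σ (nᵢ · δxᵢ/xᵢ)².
  (1·δP/P)² = (1×0.0209)² = 0.000436;  (1·δV/V)² = (1×0.0601)² = 0.00361;  (-1·δT/T)² = (-1×0.0247)² = 0.000612
δn/n = √(0.00466) = 0.0683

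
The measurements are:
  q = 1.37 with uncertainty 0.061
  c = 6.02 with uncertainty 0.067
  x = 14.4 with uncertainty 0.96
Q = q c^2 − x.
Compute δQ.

Let p = q·c^2 = 49.6. δp/p = √((1·δq/q)² + (2·δc/c)²) = √(0.00198 + 0.000495) = 0.0498, so δp = 2.47.
Q = p − x: δQ = √(δp² + δx²) = √(6.11 + 0.922) = 2.65

2.65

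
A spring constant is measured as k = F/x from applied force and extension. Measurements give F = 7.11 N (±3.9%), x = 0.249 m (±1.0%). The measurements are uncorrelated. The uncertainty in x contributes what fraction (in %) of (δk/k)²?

6.17%

(δk/k)² = (1·δF/F)² + (-1·δx/x)²
  F term: (1×0.0390)² = 0.00152
  x term: (-1×0.0100)² = 0.000100
Total = 0.00162. Share from x = 0.000100/0.00162 = 0.0617.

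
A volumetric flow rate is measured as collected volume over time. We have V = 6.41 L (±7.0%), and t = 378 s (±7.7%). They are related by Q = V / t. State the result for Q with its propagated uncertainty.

0.0170 ± 0.00176 L/s

Since Q is a product/quotient, work with relative uncertainties:
  (1·δV/V)² = (1×0.0700)² = 0.00490;  (-1·δt/t)² = (-1×0.0770)² = 0.00593
δQ/Q = √(0.0108) = 0.104
Q = 0.0170 L/s, so δQ = 0.104 × 0.0170 = 0.00176 L/s.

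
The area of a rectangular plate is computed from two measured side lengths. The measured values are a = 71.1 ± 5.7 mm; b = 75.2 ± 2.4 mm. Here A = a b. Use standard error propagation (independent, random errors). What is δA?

Each factor contributes (exponent × relative error)² to (δA/A)²:
  (1·δa/a)² = (1×0.0802)² = 0.00643;  (1·δb/b)² = (1×0.0319)² = 0.00102
δA/A = √(0.00745) = 0.0863
A = 5350 mm^2, so δA = 0.0863 × 5350 = 461 mm^2.

461 mm^2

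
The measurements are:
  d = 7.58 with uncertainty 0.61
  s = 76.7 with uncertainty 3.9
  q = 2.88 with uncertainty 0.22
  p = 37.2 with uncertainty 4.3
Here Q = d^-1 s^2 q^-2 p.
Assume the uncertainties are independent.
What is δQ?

Since Q is a product/quotient, work with relative uncertainties:
  (-1·δd/d)² = (-1×0.0805)² = 0.00648;  (2·δs/s)² = (2×0.0508)² = 0.0103;  (-2·δq/q)² = (-2×0.0764)² = 0.0233;  (1·δp/p)² = (1×0.116)² = 0.0134
δQ/Q = √(0.0535) = 0.231
Q = 3480, so δQ = 0.231 × 3480 = 805.

805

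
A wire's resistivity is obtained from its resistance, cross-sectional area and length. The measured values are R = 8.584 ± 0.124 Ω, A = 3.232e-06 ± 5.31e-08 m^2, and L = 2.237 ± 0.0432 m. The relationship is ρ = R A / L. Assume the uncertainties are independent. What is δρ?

3.62e-07 Ω·m

ρ is a product of powers, so relative uncertainties combine in quadrature:
  (1·δR/R)² = (1×0.0144)² = 0.000209;  (1·δA/A)² = (1×0.0164)² = 0.000270;  (-1·δL/L)² = (-1×0.0193)² = 0.000373
δρ/ρ = √(0.000852) = 0.0292
ρ = 1.24e-05 Ω·m, so δρ = 0.0292 × 1.24e-05 = 3.62e-07 Ω·m.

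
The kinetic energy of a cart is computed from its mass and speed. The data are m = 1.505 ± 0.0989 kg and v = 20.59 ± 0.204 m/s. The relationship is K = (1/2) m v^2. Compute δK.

Products/powers → add relative errors in quadrature, weighted by exponent:
  (1·δm/m)² = (1×0.0657)² = 0.00432;  (2·δv/v)² = (2×0.00991)² = 0.000393
δK/K = √(0.00471) = 0.0686
K = 319.0 J, so δK = 0.0686 × 319.0 = 21.9 J.

21.9 J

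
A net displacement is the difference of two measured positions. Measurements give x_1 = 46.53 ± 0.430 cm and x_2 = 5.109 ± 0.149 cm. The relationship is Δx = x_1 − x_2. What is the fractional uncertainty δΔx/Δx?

0.0110

Sums and differences: (δΔx)² = Σ (cᵢ δxᵢ)².
  (δx_1)² = 0.185;  (δx_2)² = 0.0222
δΔx = √(0.207) = 0.455 cm
Δx = 41.42 cm, so δΔx/Δx = 0.455/41.42 = 0.0110.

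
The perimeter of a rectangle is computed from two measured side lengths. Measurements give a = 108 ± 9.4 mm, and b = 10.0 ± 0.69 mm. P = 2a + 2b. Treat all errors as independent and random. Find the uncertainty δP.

P is a linear combination, so absolute uncertainties add in quadrature:
  (2·δa)² = 353;  (2·δb)² = 1.90
δP = √(355) = 18.9 mm

18.9 mm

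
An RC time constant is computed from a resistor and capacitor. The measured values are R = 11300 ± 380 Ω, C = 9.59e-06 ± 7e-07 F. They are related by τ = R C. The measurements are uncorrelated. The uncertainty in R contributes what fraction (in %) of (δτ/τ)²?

17.5%

(δτ/τ)² = (1·δR/R)² + (1·δC/C)²
  R term: (1×0.0336)² = 0.00113
  C term: (1×0.0730)² = 0.00533
Total = 0.00646. Share from R = 0.00113/0.00646 = 0.175.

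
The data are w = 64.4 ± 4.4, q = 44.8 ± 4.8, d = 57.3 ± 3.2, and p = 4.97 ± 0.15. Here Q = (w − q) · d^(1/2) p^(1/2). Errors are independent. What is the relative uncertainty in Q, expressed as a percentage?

Let u = w − q = 19.6. δu = √(δw² + δq²) = √(19.4 + 23.0) = 6.51, so δu/u = 0.332.
Q is then a monomial in u, d, p:
δQ/Q = √((δu/u)² + (½·δd/d)² + (½·δp/p)²) = √(0.110 + 0.000780 + 0.000228) = 0.334

33.4%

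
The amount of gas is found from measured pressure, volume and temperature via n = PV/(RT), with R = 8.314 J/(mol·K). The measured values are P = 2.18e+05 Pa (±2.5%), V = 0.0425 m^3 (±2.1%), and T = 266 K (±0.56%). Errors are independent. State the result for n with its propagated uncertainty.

4.19 ± 0.139 mol

Relative error in a monomial: (δn/n)² = Σ (nᵢ · δxᵢ/xᵢ)².
  (1·δP/P)² = (1×0.0250)² = 0.000625;  (1·δV/V)² = (1×0.0210)² = 0.000441;  (-1·δT/T)² = (-1×0.00560)² = 3.14e-05
δn/n = √(0.00110) = 0.0331
n = 4.19 mol, so δn = 0.0331 × 4.19 = 0.139 mol.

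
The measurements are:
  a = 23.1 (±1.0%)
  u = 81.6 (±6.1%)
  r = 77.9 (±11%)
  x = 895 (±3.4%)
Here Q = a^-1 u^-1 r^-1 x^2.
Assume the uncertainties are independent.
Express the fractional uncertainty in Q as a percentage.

Relative error in a monomial: (δQ/Q)² = Σ (nᵢ · δxᵢ/xᵢ)².
  (-1·δa/a)² = (-1×0.0100)² = 0.000100;  (-1·δu/u)² = (-1×0.0610)² = 0.00372;  (-1·δr/r)² = (-1×0.110)² = 0.0121;  (2·δx/x)² = (2×0.0340)² = 0.00462
δQ/Q = √(0.0205) = 0.143

14.3%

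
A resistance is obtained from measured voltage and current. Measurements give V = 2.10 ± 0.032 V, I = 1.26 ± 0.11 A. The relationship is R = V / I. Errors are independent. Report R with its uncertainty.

1.67 ± 0.148 Ω

Relative error in a monomial: (δR/R)² = Σ (nᵢ · δxᵢ/xᵢ)².
  (1·δV/V)² = (1×0.0152)² = 0.000232;  (-1·δI/I)² = (-1×0.0873)² = 0.00762
δR/R = √(0.00785) = 0.0886
R = 1.67 Ω, so δR = 0.0886 × 1.67 = 0.148 Ω.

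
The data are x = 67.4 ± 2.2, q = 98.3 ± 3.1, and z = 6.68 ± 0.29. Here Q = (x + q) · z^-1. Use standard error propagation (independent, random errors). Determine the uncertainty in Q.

1.22

Let u = x + q = 166. δu = √(δx² + δq²) = √(4.84 + 9.61) = 3.80, so δu/u = 0.0229.
Q is then a monomial in u, z:
δQ/Q = √((δu/u)² + (-1·δz/z)²) = √(0.000526 + 0.00188) = 0.0491
Q = 24.8, so δQ = 0.0491 × 24.8 = 1.22.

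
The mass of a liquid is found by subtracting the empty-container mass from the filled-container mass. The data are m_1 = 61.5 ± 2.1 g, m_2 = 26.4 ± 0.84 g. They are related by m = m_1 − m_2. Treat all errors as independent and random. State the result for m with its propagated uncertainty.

Each term contributes (cᵢ δxᵢ)² to (δm)²:
  (δm_1)² = 4.41;  (δm_2)² = 0.706
δm = √(5.12) = 2.26 g
m = 35.1 g.

35.1 ± 2.26 g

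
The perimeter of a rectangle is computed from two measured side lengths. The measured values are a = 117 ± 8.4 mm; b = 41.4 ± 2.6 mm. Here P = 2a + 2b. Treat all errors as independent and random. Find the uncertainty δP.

17.6 mm

Each term contributes (cᵢ δxᵢ)² to (δP)²:
  (2·δa)² = 282;  (2·δb)² = 27.0
δP = √(309) = 17.6 mm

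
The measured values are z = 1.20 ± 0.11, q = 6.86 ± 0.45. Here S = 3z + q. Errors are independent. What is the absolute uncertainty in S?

0.558

For a sum/difference, combine absolute errors in quadrature:
  (3·δz)² = 0.109;  (δq)² = 0.203
δS = √(0.311) = 0.558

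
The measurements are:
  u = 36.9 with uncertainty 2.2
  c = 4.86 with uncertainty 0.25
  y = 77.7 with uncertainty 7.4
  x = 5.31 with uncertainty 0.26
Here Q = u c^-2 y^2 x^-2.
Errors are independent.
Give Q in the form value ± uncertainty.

Since Q is a product/quotient, work with relative uncertainties:
  (1·δu/u)² = (1×0.0596)² = 0.00355;  (-2·δc/c)² = (-2×0.0514)² = 0.0106;  (2·δy/y)² = (2×0.0952)² = 0.0363;  (-2·δx/x)² = (-2×0.0490)² = 0.00959
δQ/Q = √(0.0600) = 0.245
Q = 335, so δQ = 0.245 × 335 = 81.9.

335 ± 81.9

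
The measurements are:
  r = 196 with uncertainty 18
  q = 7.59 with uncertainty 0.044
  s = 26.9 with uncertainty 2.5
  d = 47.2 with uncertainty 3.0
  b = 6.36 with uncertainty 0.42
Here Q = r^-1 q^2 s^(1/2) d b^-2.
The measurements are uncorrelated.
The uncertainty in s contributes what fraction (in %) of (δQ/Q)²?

(δQ/Q)² = (-1·δr/r)² + (2·δq/q)² + (½·δs/s)² + (1·δd/d)² + (-2·δb/b)²
  r term: (-1×0.0918)² = 0.00843
  q term: (2×0.00580)² = 0.000134
  s term: (0.5×0.0929)² = 0.00216
  d term: (1×0.0636)² = 0.00404
  b term: (-2×0.0660)² = 0.0174
Total = 0.0322. Share from s = 0.00216/0.0322 = 0.0670.

6.70%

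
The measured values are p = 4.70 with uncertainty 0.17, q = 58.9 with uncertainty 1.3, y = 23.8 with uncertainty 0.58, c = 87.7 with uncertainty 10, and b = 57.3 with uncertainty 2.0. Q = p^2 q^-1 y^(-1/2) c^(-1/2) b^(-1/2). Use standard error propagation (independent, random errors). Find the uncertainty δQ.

0.000105

Since Q is a product/quotient, work with relative uncertainties:
  (2·δp/p)² = (2×0.0362)² = 0.00523;  (-1·δq/q)² = (-1×0.0221)² = 0.000487;  (−½·δy/y)² = (-0.5×0.0244)² = 0.000148;  (−½·δc/c)² = (-0.5×0.114)² = 0.00325;  (−½·δb/b)² = (-0.5×0.0349)² = 0.000305
δQ/Q = √(0.00942) = 0.0971
Q = 0.00108, so δQ = 0.0971 × 0.00108 = 0.000105.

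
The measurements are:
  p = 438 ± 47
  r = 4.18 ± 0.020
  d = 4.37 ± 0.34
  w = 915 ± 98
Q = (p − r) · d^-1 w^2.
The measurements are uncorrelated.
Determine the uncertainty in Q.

2.1e+07

Let u = p − r = 434. δu = √(δp² + δr²) = √(2210 + 0.000400) = 47.0, so δu/u = 0.108.
Q is then a monomial in u, d, w:
δQ/Q = √((δu/u)² + (-1·δd/d)² + (2·δw/w)²) = √(0.0117 + 0.00605 + 0.0459) = 0.252
Q = 8.31e+07, so δQ = 0.252 × 8.31e+07 = 2.1e+07.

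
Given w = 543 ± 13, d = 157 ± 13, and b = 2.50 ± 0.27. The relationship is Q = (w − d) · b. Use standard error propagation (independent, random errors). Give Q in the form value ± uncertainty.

Let u = w − d = 386. δu = √(δw² + δd²) = √(169 + 169) = 18.4, so δu/u = 0.0476.
Q is then a monomial in u, b:
δQ/Q = √((δu/u)² + (1·δb/b)²) = √(0.00227 + 0.0117) = 0.118
Q = 965, so δQ = 0.118 × 965 = 114.

965 ± 114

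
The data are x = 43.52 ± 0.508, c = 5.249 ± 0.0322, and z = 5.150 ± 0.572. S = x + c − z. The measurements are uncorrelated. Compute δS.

Absolute uncertainties add in quadrature for a linear combination:
  (δx)² = 0.258;  (δc)² = 0.00104;  (δz)² = 0.327
δS = √(0.586) = 0.766

0.766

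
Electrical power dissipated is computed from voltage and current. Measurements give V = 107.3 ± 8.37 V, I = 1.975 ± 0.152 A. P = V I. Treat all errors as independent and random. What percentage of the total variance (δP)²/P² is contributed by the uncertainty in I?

49.3%

(δP/P)² = (1·δV/V)² + (1·δI/I)²
  V term: (1×0.0780)² = 0.00608
  I term: (1×0.0770)² = 0.00592
Total = 0.0120. Share from I = 0.00592/0.0120 = 0.493.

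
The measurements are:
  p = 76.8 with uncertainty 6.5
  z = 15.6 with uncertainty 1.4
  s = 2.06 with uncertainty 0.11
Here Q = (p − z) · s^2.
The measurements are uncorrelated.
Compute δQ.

39.6

Let u = p − z = 61.2. δu = √(δp² + δz²) = √(42.2 + 1.96) = 6.65, so δu/u = 0.109.
Q is then a monomial in u, s:
δQ/Q = √((δu/u)² + (2·δs/s)²) = √(0.0118 + 0.0114) = 0.152
Q = 260, so δQ = 0.152 × 260 = 39.6.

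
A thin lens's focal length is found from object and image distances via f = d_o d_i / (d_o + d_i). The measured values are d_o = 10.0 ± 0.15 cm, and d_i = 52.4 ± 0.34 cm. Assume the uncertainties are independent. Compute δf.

∂f/∂d_o = (d_i/(d_o+d_i))² = 0.705;  ∂f/∂d_i = (d_o/(d_o+d_i))² = 0.0257
δf = √((∂f/∂d_o · δd_o)² + (∂f/∂d_i · δd_i)²) = √(0.0112 + 7.62e-05) = 0.106 cm

0.106 cm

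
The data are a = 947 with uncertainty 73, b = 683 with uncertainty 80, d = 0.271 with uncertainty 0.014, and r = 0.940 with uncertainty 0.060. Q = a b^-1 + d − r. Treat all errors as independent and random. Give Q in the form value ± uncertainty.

Let p = a·b^-1 = 1.39. δp/p = √((1·δa/a)² + (-1·δb/b)²) = √(0.00594 + 0.0137) = 0.140, so δp = 0.194.
Q = p + d − r: δQ = √(δp² + δd² + δr²) = √(0.0378 + 0.000196 + 0.00360) = 0.204
Q = 0.718.

0.718 ± 0.204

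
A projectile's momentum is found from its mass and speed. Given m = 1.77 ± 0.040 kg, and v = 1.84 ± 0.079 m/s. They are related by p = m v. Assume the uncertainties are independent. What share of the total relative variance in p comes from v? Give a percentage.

(δp/p)² = (1·δm/m)² + (1·δv/v)²
  m term: (1×0.0226)² = 0.000511
  v term: (1×0.0429)² = 0.00184
Total = 0.00235. Share from v = 0.00184/0.00235 = 0.783.

78.3%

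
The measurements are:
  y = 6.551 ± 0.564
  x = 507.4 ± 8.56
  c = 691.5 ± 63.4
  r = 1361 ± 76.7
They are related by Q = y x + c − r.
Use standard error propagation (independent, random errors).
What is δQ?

Let p = y·x = 3324. δp/p = √((1·δy/y)² + (1·δx/x)²) = √(0.00741 + 0.000285) = 0.0877, so δp = 292.
Q = p + c − r: δQ = √(δp² + δc² + δr²) = √(85000 + 4020 + 5880) = 308

308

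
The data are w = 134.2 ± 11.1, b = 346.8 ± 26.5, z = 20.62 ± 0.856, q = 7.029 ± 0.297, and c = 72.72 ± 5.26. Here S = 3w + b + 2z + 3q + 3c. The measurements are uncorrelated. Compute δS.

Absolute uncertainties add in quadrature for a linear combination:
  (3·δw)² = 1110;  (δb)² = 702;  (2·δz)² = 2.93;  (3·δq)² = 0.794;  (3·δc)² = 249
δS = √(2060) = 45.4

45.4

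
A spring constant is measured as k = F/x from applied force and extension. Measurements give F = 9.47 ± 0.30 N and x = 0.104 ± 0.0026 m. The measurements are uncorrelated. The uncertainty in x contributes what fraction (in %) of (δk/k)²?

(δk/k)² = (1·δF/F)² + (-1·δx/x)²
  F term: (1×0.0317)² = 0.00100
  x term: (-1×0.0250)² = 0.000625
Total = 0.00163. Share from x = 0.000625/0.00163 = 0.384.

38.4%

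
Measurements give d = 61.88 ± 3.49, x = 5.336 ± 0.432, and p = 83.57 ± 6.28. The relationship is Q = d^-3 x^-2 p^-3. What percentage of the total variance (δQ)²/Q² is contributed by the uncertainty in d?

(δQ/Q)² = (-3·δd/d)² + (-2·δx/x)² + (-3·δp/p)²
  d term: (-3×0.0564)² = 0.0286
  x term: (-2×0.0810)² = 0.0262
  p term: (-3×0.0751)² = 0.0508
Total = 0.106. Share from d = 0.0286/0.106 = 0.271.

27.1%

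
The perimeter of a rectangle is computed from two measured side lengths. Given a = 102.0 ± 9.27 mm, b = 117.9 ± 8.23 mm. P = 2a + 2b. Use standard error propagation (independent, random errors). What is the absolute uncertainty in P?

For a sum/difference, combine absolute errors in quadrature:
  (2·δa)² = 344;  (2·δb)² = 271
δP = √(615) = 24.8 mm

24.8 mm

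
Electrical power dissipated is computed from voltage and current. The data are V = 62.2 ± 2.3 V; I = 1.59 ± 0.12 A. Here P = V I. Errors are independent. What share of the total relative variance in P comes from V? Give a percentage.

(δP/P)² = (1·δV/V)² + (1·δI/I)²
  V term: (1×0.0370)² = 0.00137
  I term: (1×0.0755)² = 0.00570
Total = 0.00706. Share from V = 0.00137/0.00706 = 0.194.

19.4%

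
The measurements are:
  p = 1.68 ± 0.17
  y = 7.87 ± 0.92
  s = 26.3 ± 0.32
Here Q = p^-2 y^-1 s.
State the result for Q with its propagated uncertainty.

1.18 ± 0.277

For a monomial Q ∝ p^-2, y^-1, s, fractional errors add in quadrature:
  (-2·δp/p)² = (-2×0.101)² = 0.0410;  (-1·δy/y)² = (-1×0.117)² = 0.0137;  (1·δs/s)² = (1×0.0122)² = 0.000148
δQ/Q = √(0.0548) = 0.234
Q = 1.18, so δQ = 0.234 × 1.18 = 0.277.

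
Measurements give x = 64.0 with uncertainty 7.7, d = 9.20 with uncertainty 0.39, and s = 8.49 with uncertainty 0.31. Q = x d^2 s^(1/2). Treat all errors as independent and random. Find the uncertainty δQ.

2340

Since Q is a product/quotient, work with relative uncertainties:
  (1·δx/x)² = (1×0.120)² = 0.0145;  (2·δd/d)² = (2×0.0424)² = 0.00719;  (½·δs/s)² = (0.5×0.0365)² = 0.000333
δQ/Q = √(0.0220) = 0.148
Q = 15800, so δQ = 0.148 × 15800 = 2340.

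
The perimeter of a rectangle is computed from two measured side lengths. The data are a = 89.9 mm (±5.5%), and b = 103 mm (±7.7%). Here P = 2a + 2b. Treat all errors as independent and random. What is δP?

Sums and differences: (δP)² = Σ (cᵢ δxᵢ)².
  (2·δa)² = 97.8;  (2·δb)² = 252
δP = √(349) = 18.7 mm

18.7 mm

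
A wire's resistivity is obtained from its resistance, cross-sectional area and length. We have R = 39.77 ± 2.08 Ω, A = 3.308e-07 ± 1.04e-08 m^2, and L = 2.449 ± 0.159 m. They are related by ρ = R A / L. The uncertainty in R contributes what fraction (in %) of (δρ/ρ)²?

(δρ/ρ)² = (1·δR/R)² + (1·δA/A)² + (-1·δL/L)²
  R term: (1×0.0523)² = 0.00274
  A term: (1×0.0314)² = 0.000988
  L term: (-1×0.0649)² = 0.00422
Total = 0.00794. Share from R = 0.00274/0.00794 = 0.345.

34.5%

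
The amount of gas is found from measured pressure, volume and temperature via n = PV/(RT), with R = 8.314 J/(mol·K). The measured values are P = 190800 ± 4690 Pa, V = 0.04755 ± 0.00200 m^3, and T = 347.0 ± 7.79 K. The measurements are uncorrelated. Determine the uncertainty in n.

Products/powers → add relative errors in quadrature, weighted by exponent:
  (1·δP/P)² = (1×0.0246)² = 0.000604;  (1·δV/V)² = (1×0.0421)² = 0.00177;  (-1·δT/T)² = (-1×0.0224)² = 0.000504
δn/n = √(0.00288) = 0.0536
n = 3.145 mol, so δn = 0.0536 × 3.145 = 0.169 mol.

0.169 mol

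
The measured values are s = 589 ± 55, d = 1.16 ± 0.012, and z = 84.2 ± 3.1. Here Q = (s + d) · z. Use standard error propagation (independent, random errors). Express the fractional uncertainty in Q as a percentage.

10.0%

Let u = s + d = 590. δu = √(δs² + δd²) = √(3020 + 0.000144) = 55.0, so δu/u = 0.0932.
Q is then a monomial in u, z:
δQ/Q = √((δu/u)² + (1·δz/z)²) = √(0.00869 + 0.00136) = 0.100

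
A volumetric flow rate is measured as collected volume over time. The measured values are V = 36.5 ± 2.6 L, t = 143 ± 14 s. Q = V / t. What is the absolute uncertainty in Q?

Since Q is a product/quotient, work with relative uncertainties:
  (1·δV/V)² = (1×0.0712)² = 0.00507;  (-1·δt/t)² = (-1×0.0979)² = 0.00958
δQ/Q = √(0.0147) = 0.121
Q = 0.255 L/s, so δQ = 0.121 × 0.255 = 0.0309 L/s.

0.0309 L/s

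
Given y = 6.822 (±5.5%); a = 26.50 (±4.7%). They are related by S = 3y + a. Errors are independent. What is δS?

For a sum/difference, combine absolute errors in quadrature:
  (3·δy)² = 1.27;  (δa)² = 1.55
δS = √(2.82) = 1.68

1.68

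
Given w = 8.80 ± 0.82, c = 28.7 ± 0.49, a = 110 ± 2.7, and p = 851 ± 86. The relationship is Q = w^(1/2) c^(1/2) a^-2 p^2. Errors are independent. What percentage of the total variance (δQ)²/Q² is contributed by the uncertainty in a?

(δQ/Q)² = (½·δw/w)² + (½·δc/c)² + (-2·δa/a)² + (2·δp/p)²
  w term: (0.5×0.0932)² = 0.00217
  c term: (0.5×0.0171)² = 7.29e-05
  a term: (-2×0.0245)² = 0.00241
  p term: (2×0.101)² = 0.0409
Total = 0.0455. Share from a = 0.00241/0.0455 = 0.0530.

5.30%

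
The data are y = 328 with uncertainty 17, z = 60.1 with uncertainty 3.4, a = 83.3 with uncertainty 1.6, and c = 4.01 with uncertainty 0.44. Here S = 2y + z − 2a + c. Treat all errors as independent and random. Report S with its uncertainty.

Sums and differences: (δS)² = Σ (cᵢ δxᵢ)².
  (2·δy)² = 1160;  (δz)² = 11.6;  (2·δa)² = 10.2;  (δc)² = 0.194
δS = √(1180) = 34.3
S = 554.

554 ± 34.3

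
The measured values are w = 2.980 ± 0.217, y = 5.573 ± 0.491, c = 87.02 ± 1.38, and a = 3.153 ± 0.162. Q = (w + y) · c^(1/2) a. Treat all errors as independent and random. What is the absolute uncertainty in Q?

Let u = w + y = 8.553. δu = √(δw² + δy²) = √(0.0471 + 0.241) = 0.537, so δu/u = 0.0628.
Q is then a monomial in u, c, a:
δQ/Q = √((δu/u)² + (½·δc/c)² + (1·δa/a)²) = √(0.00394 + 6.29e-05 + 0.00264) = 0.0815
Q = 251.6, so δQ = 0.0815 × 251.6 = 20.5.

20.5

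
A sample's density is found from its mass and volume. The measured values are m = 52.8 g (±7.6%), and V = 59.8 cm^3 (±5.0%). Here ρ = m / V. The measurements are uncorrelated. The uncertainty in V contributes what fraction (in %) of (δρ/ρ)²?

(δρ/ρ)² = (1·δm/m)² + (-1·δV/V)²
  m term: (1×0.0760)² = 0.00578
  V term: (-1×0.0500)² = 0.00250
Total = 0.00828. Share from V = 0.00250/0.00828 = 0.302.

30.2%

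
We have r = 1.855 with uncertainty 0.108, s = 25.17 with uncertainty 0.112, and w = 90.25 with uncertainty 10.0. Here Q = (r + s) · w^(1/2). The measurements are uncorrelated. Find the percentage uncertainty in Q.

5.57%

Let u = r + s = 27.03. δu = √(δr² + δs²) = √(0.0117 + 0.0125) = 0.156, so δu/u = 0.00576.
Q is then a monomial in u, w:
δQ/Q = √((δu/u)² + (½·δw/w)²) = √(3.31e-05 + 0.00307) = 0.0557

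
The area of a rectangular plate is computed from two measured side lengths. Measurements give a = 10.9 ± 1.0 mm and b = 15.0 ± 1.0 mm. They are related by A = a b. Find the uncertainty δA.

Since A is a product/quotient, work with relative uncertainties:
  (1·δa/a)² = (1×0.0917)² = 0.00842;  (1·δb/b)² = (1×0.0667)² = 0.00444
δA/A = √(0.0129) = 0.113
A = 164 mm^2, so δA = 0.113 × 164 = 18.5 mm^2.

18.5 mm^2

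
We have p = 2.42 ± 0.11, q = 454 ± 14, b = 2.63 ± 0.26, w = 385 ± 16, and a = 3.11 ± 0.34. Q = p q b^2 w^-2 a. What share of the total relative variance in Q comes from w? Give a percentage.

11.3%

(δQ/Q)² = (1·δp/p)² + (1·δq/q)² + (2·δb/b)² + (-2·δw/w)² + (1·δa/a)²
  p term: (1×0.0455)² = 0.00207
  q term: (1×0.0308)² = 0.000951
  b term: (2×0.0989)² = 0.0391
  w term: (-2×0.0416)² = 0.00691
  a term: (1×0.109)² = 0.0120
Total = 0.0610. Share from w = 0.00691/0.0610 = 0.113.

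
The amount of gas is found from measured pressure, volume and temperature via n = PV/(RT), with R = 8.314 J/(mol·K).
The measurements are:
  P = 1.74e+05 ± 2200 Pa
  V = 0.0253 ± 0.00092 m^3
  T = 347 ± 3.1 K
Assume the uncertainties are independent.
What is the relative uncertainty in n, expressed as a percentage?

Relative error in a monomial: (δn/n)² = Σ (nᵢ · δxᵢ/xᵢ)².
  (1·δP/P)² = (1×0.0126)² = 0.000160;  (1·δV/V)² = (1×0.0364)² = 0.00132;  (-1·δT/T)² = (-1×0.00893)² = 7.98e-05
δn/n = √(0.00156) = 0.0395

3.95%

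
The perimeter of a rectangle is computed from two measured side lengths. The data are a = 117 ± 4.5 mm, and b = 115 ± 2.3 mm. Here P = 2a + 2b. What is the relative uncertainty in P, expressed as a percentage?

2.18%

Sums and differences: (δP)² = Σ (cᵢ δxᵢ)².
  (2·δa)² = 81.0;  (2·δb)² = 21.2
δP = √(102) = 10.1 mm
P = 464 mm, so δP/P = 10.1/464 = 0.0218.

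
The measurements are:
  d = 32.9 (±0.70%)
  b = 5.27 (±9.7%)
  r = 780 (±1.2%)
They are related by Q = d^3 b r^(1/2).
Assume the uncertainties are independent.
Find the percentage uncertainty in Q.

9.94%

Q is a product of powers, so relative uncertainties combine in quadrature:
  (3·δd/d)² = (3×0.00700)² = 0.000441;  (1·δb/b)² = (1×0.0970)² = 0.00941;  (½·δr/r)² = (0.5×0.0120)² = 3.6e-05
δQ/Q = √(0.00989) = 0.0994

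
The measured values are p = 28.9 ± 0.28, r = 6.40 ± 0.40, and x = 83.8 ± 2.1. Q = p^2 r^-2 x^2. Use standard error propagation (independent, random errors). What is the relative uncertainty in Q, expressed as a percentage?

For a monomial Q ∝ p^2, r^-2, x^2, fractional errors add in quadrature:
  (2·δp/p)² = (2×0.00969)² = 0.000375;  (-2·δr/r)² = (-2×0.0625)² = 0.0156;  (2·δx/x)² = (2×0.0251)² = 0.00251
δQ/Q = √(0.0185) = 0.136

13.6%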